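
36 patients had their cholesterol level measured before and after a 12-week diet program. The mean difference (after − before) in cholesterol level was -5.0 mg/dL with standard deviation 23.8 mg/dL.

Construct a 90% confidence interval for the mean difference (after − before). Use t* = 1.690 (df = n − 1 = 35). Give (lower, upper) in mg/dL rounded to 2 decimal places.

(-11.70, 1.70)

This is a matched-pairs design, so SE = s_d/√n = 23.8/√36 = 3.9667.
Margin = 1.690 × 3.9667 = 6.7037; the interval is -5.0 ± 6.7037 = (-11.70, 1.70).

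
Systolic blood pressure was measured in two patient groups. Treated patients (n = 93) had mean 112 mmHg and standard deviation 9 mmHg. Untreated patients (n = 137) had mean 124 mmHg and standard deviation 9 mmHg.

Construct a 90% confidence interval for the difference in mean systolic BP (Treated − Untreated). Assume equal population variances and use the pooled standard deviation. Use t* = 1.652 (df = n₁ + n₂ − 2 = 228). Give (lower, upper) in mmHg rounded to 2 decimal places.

(-14.00, -10.00)

Pooled variance s_p² = [92·9² + 136·9²] / (93+137−2) = 81.0000, so s_p = 9.0000.
SE_diff = s_p·√(1/n₁ + 1/n₂) = 9.0000·√(1/93 + 1/137) = 1.2092.
t* = 1.652; margin = 1.652 × 1.2092 = 1.9976.
Difference = 112 − 124 = -12.0000.
-12.0000 ± 1.9976 → (-14.00, -10.00).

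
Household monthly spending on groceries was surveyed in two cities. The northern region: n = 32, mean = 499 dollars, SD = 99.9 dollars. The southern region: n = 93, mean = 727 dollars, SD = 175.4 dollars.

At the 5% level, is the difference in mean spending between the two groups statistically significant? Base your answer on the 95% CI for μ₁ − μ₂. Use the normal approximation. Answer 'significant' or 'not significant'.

SE₁ = s₁/√n₁ = 99.9/√32 = 17.6600; SE₂ = 175.4/√93 = 18.1881.
Independent samples, unequal variances: SE_diff = √(SE₁² + SE₂²) = √(311.8756 + 330.80698161) = 25.3512.
z* = 1.960, so margin of error = 1.960 × 25.3512 = 49.6884.
Difference in means = 499 − 727 = -228.0000.
-228.0000 ± 49.6884 → (-277.6884, -178.3116).
The interval (-277.6884, -178.3116) does not contain 0, so the difference is significant.

significant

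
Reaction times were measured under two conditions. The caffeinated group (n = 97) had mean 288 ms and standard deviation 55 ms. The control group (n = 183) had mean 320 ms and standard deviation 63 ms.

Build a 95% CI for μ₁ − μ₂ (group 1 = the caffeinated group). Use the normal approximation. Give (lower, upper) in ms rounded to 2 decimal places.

SE₁ = s₁/√n₁ = 55/√97 = 5.5844; SE₂ = 63/√183 = 4.6571.
Independent samples, unequal variances: SE_diff = √(SE₁² + SE₂²) = √(31.18552336 + 21.68858041) = 7.2715.
z* = 1.960, so margin of error = 1.960 × 7.2715 = 14.2521.
Difference in means = 288 − 320 = -32.0000.
-32.0000 ± 14.2521 → (-46.25, -17.75).

(-46.25, -17.75)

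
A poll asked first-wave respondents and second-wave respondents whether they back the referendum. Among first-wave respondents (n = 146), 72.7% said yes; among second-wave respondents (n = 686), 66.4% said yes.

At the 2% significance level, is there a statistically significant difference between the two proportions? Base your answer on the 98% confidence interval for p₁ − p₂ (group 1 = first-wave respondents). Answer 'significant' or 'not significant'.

Each SE is √(p̂(1−p̂)/n): √(0.7270·0.2730/146) = 0.03687 and √(0.6640·0.3360/686) = 0.01803.
SE(p̂₁ − p̂₂) = √(SE₁² + SE₂²) = √(0.0013593969 + 0.0003250809) = 0.04104, since the two samples are independent.
At 98% confidence z* = 2.326; margin = 2.326 × 0.04104 = 0.09546.
The difference is 0.7270 − 0.6640 = 0.0630, so the interval is 0.0630 ± 0.09546 = (-0.03246, 0.15846).
The interval (-0.03246, 0.15846) contains 0, so the difference is not significant.

not significant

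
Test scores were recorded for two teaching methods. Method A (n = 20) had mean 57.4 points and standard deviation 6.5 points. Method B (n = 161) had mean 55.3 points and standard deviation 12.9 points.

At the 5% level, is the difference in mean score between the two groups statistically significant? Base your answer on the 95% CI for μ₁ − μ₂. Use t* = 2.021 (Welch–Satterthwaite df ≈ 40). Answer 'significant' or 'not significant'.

Per-group SEs: s₁/√n₁ = 6.5/√20 = 1.4534, s₂/√n₂ = 12.9/√161 = 1.0167.
Unpooled SE of the difference: √(2.11237156 + 1.03367889) = 1.7737.
Margin of error = t* · SE = 2.021 × 1.7737 = 3.5846.
x̄₁ − x̄₂ = 57.4 − 55.3 = 2.1000.
CI: 2.1000 ± 3.5846 = (-1.4846, 5.6846).
The interval (-1.4846, 5.6846) contains 0, so the difference is not significant.

not significant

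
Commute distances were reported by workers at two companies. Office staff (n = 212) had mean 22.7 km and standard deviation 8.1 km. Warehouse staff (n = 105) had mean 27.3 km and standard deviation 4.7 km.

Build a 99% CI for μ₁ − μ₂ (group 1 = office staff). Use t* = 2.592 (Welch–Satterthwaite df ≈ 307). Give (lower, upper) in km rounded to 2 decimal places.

(-6.47, -2.73)

Per-group SEs: s₁/√n₁ = 8.1/√212 = 0.5563, s₂/√n₂ = 4.7/√105 = 0.4587.
Unpooled SE of the difference: √(0.30946969 + 0.21040569) = 0.7210.
Margin of error = t* · SE = 2.592 × 0.7210 = 1.8688.
x̄₁ − x̄₂ = 22.7 − 27.3 = -4.6000.
CI: -4.6000 ± 1.8688 = (-6.47, -2.73).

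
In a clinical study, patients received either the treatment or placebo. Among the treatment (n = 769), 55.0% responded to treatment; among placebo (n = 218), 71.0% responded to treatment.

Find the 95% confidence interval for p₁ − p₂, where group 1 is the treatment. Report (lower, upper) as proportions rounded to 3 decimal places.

Each SE is √(p̂(1−p̂)/n): √(0.5500·0.4500/769) = 0.01794 and √(0.7100·0.2900/218) = 0.03073.
SE(p̂₁ − p̂₂) = √(SE₁² + SE₂²) = √(0.0003218436 + 0.0009443329) = 0.03558, since the two samples are independent.
At 95% confidence z* = 1.960; margin = 1.960 × 0.03558 = 0.06974.
The difference is 0.5500 − 0.7100 = -0.1600, so the interval is -0.1600 ± 0.06974 = (-0.230, -0.090).

(-0.230, -0.090)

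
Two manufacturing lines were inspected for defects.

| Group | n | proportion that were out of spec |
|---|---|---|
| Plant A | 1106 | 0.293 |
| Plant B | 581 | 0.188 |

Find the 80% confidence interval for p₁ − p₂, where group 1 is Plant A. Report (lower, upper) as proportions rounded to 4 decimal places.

(0.0778, 0.1322)

Each SE is √(p̂(1−p̂)/n): √(0.2930·0.7070/1106) = 0.01369 and √(0.1880·0.8120/581) = 0.01621.
SE(p̂₁ − p̂₂) = √(SE₁² + SE₂²) = √(0.0001874161 + 0.0002627641) = 0.02122, since the two samples are independent.
At 80% confidence z* = 1.282; margin = 1.282 × 0.02122 = 0.02720.
The difference is 0.2930 − 0.1880 = 0.1050, so the interval is 0.1050 ± 0.02720 = (0.0778, 0.1322).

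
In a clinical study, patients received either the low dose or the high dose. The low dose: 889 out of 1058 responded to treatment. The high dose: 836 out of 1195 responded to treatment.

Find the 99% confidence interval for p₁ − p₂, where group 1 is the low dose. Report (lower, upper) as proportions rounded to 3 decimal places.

First, p̂₁ = 889/1058 = 0.8403; p̂₂ = 836/1195 = 0.6996.
The two standard errors are √(0.8403×0.1597/1058) = 0.01126 and √(0.6996×0.3004/1195) = 0.01326.
Because the samples are independent, SE_diff = √(0.01126² + 0.01326²) = 0.01740.
Using z* = 2.576 for 99%, ME = 2.576 × 0.01740 = 0.04482.
p̂₁ − p̂₂ = 0.1407; interval 0.1407 ± 0.04482 gives (0.096, 0.186).

(0.096, 0.186)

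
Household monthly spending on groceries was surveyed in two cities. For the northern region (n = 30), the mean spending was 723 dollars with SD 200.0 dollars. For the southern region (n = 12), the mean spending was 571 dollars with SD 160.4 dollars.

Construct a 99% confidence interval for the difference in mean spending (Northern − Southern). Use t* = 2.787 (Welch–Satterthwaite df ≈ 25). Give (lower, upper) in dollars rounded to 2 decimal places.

(-12.35, 316.35)

SE₁ = s₁/√n₁ = 200.0/√30 = 36.5148; SE₂ = 160.4/√12 = 46.3035.
Independent samples, unequal variances: SE_diff = √(SE₁² + SE₂²) = √(1333.33061904 + 2144.01411225) = 58.9690.
t* = 2.787, so margin of error = 2.787 × 58.9690 = 164.3466.
Difference in means = 723 − 571 = 152.0000.
152.0000 ± 164.3466 → (-12.35, 316.35).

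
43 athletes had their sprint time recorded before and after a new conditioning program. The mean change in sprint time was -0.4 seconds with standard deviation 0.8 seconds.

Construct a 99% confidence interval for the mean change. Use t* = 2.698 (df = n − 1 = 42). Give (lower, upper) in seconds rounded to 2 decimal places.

(-0.73, -0.07)

Paired design: SE = s_d/√n = 0.8/√43 = 0.1220.
t* = 2.698; margin of error = 2.698 × 0.1220 = 0.3292.
-0.4 ± 0.3292 → (-0.73, -0.07).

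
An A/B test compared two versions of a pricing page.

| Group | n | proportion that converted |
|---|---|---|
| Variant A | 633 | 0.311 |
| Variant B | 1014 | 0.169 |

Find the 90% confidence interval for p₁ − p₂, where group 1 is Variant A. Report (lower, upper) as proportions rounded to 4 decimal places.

SE₁ = √(p̂₁(1−p̂₁)/n₁) = √(0.3110·0.6890/633) = 0.01840; SE₂ = √(0.1690·0.8310/1014) = 0.01177.
Independent samples: SE of the difference = √(SE₁² + SE₂²) = √(0.00033856 + 0.0001385329) = 0.02184.
z* for 90% confidence is 1.645, so the margin of error is 1.645 × 0.02184 = 0.03593.
Point estimate p̂₁ − p̂₂ = 0.3110 − 0.1690 = 0.1420.
0.1420 ± 0.03593 → (0.1061, 0.1779).

(0.1061, 0.1779)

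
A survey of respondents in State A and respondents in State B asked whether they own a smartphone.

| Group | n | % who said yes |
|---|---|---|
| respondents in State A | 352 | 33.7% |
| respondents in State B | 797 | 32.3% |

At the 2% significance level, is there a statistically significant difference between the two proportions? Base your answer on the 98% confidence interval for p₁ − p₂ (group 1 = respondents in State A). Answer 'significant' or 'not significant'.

not significant

Each SE is √(p̂(1−p̂)/n): √(0.3370·0.6630/352) = 0.02519 and √(0.3230·0.6770/797) = 0.01656.
SE(p̂₁ − p̂₂) = √(SE₁² + SE₂²) = √(0.0006345361 + 0.0002742336) = 0.03015, since the two samples are independent.
At 98% confidence z* = 2.326; margin = 2.326 × 0.03015 = 0.07013.
The difference is 0.3370 − 0.3230 = 0.0140, so the interval is 0.0140 ± 0.07013 = (-0.05613, 0.08413).
The interval (-0.05613, 0.08413) contains 0, so the difference is not significant.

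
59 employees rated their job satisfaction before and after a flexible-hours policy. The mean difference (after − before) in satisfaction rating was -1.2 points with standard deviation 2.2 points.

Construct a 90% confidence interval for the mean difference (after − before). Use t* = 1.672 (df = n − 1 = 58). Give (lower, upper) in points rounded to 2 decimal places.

(-1.68, -0.72)

Paired design: SE = s_d/√n = 2.2/√59 = 0.2864.
t* = 1.672; margin of error = 1.672 × 0.2864 = 0.4789.
-1.2 ± 0.4789 → (-1.68, -0.72).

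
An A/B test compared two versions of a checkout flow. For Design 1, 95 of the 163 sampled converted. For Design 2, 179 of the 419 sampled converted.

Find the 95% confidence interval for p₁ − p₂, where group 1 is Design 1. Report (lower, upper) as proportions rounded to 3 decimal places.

p̂₁ = 95/163 = 0.5828 and p̂₂ = 179/419 = 0.4272.
SE₁ = √(p̂₁(1−p̂₁)/n₁) = √(0.5828·0.4172/163) = 0.03862; SE₂ = √(0.4272·0.5728/419) = 0.02417.
Independent samples: SE of the difference = √(SE₁² + SE₂²) = √(0.0014915044 + 0.0005841889) = 0.04556.
z* for 95% confidence is 1.960, so the margin of error is 1.960 × 0.04556 = 0.08930.
Point estimate p̂₁ − p̂₂ = 0.5828 − 0.4272 = 0.1556.
0.1556 ± 0.08930 → (0.066, 0.245).

(0.066, 0.245)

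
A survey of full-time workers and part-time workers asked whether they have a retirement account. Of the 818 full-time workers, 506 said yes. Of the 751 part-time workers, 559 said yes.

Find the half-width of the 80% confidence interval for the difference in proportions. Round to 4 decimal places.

p̂₁ = 506/818 = 0.6186 and p̂₂ = 559/751 = 0.7443.
SE₁ = √(p̂₁(1−p̂₁)/n₁) = √(0.6186·0.3814/818) = 0.01698; SE₂ = √(0.7443·0.2557/751) = 0.01592.
Independent samples: SE of the difference = √(SE₁² + SE₂²) = √(0.0002883204 + 0.0002534464) = 0.02328.
z* for 80% confidence is 1.282, so the margin of error is 1.282 × 0.02328 = 0.02984.

0.0298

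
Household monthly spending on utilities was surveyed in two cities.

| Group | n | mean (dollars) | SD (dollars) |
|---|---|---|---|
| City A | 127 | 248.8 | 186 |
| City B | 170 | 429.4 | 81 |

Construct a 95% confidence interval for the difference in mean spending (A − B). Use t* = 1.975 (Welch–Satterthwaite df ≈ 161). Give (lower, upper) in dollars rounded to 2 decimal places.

(-215.43, -145.77)

SE₁ = s₁/√n₁ = 186/√127 = 16.5048; SE₂ = 81/√170 = 6.2124.
Independent samples, unequal variances: SE_diff = √(SE₁² + SE₂²) = √(272.40842304 + 38.59391376) = 17.6353.
t* = 1.975, so margin of error = 1.975 × 17.6353 = 34.8297.
Difference in means = 248.8 − 429.4 = -180.6000.
-180.6000 ± 34.8297 → (-215.43, -145.77).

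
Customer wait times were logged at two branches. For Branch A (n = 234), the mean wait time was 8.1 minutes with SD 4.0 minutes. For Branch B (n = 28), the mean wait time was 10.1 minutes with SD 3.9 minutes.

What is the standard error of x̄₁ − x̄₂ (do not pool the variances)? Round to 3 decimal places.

SE₁ = s₁/√n₁ = 4.0/√234 = 0.2615; SE₂ = 3.9/√28 = 0.7370.
Independent samples, unequal variances: SE_diff = √(SE₁² + SE₂²) = √(0.06838225 + 0.543169) = 0.7820.

0.782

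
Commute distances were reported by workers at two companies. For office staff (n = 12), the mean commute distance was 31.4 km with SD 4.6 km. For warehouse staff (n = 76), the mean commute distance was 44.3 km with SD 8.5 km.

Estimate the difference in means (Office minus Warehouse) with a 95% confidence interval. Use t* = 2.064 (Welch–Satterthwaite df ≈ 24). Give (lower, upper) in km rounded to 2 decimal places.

(-16.30, -9.50)

Per-group SEs: s₁/√n₁ = 4.6/√12 = 1.3279, s₂/√n₂ = 8.5/√76 = 0.9750.
Unpooled SE of the difference: √(1.76331841 + 0.950625) = 1.6474.
Margin of error = t* · SE = 2.064 × 1.6474 = 3.4002.
x̄₁ − x̄₂ = 31.4 − 44.3 = -12.9000.
CI: -12.9000 ± 3.4002 = (-16.30, -9.50).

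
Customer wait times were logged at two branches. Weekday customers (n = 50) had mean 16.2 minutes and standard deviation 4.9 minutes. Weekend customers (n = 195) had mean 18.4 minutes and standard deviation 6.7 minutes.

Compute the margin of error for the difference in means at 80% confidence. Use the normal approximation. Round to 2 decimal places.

1.08

Standard errors of each mean: 4.9/√50 = 0.6930 and 6.7/√195 = 0.4798.
SE(x̄₁ − x̄₂) = √(0.6930² + 0.4798²) = 0.8429 for independent samples with unequal variances.
With z* = 1.282, the margin is 1.282 × 0.8429 = 1.0806.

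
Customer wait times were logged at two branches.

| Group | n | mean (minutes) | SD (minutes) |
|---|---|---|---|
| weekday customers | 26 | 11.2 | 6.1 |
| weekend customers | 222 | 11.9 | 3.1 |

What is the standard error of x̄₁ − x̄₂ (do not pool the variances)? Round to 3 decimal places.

Standard errors of each mean: 6.1/√26 = 1.1963 and 3.1/√222 = 0.2081.
SE(x̄₁ − x̄₂) = √(1.1963² + 0.2081²) = 1.2143 for independent samples with unequal variances.

1.214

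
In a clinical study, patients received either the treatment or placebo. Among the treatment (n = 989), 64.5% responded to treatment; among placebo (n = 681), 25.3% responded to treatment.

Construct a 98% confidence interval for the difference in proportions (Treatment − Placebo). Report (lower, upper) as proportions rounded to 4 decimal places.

(0.3395, 0.4445)

SE₁ = √(p̂₁(1−p̂₁)/n₁) = √(0.6450·0.3550/989) = 0.01522; SE₂ = √(0.2530·0.7470/681) = 0.01666.
Independent samples: SE of the difference = √(SE₁² + SE₂²) = √(0.0002316484 + 0.0002775556) = 0.02257.
z* for 98% confidence is 2.326, so the margin of error is 2.326 × 0.02257 = 0.05250.
Point estimate p̂₁ − p̂₂ = 0.6450 − 0.2530 = 0.3920.
0.3920 ± 0.05250 → (0.3395, 0.4445).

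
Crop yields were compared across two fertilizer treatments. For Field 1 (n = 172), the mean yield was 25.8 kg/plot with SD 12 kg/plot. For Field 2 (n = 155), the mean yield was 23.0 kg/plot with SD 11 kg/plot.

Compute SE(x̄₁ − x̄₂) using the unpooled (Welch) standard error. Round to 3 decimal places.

Per-group SEs: s₁/√n₁ = 12/√172 = 0.9150, s₂/√n₂ = 11/√155 = 0.8835.
Unpooled SE of the difference: √(0.837225 + 0.78057225) = 1.2719.

1.272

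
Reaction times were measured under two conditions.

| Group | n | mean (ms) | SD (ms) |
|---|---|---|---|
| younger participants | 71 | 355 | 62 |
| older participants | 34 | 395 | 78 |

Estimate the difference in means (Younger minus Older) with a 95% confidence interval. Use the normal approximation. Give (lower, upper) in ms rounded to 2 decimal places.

SE₁ = s₁/√n₁ = 62/√71 = 7.3580; SE₂ = 78/√34 = 13.3769.
Independent samples, unequal variances: SE_diff = √(SE₁² + SE₂²) = √(54.140164 + 178.94145361) = 15.2670.
z* = 1.960, so margin of error = 1.960 × 15.2670 = 29.9233.
Difference in means = 355 − 395 = -40.0000.
-40.0000 ± 29.9233 → (-69.92, -10.08).

(-69.92, -10.08)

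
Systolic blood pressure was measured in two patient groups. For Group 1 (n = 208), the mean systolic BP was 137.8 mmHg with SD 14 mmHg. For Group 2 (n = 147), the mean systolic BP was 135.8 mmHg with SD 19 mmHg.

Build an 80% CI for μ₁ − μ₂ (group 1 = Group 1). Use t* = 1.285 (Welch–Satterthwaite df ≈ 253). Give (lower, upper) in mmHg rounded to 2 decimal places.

(-0.37, 4.37)

Standard errors of each mean: 14/√208 = 0.9707 and 19/√147 = 1.5671.
SE(x̄₁ − x̄₂) = √(0.9707² + 1.5671²) = 1.8434 for independent samples with unequal variances.
With t* = 1.285, the margin is 1.285 × 1.8434 = 2.3688.
x̄₁ − x̄₂ = 137.8 − 135.8 = 2.0000; the interval is 2.0000 ± 2.3688 = (-0.37, 4.37).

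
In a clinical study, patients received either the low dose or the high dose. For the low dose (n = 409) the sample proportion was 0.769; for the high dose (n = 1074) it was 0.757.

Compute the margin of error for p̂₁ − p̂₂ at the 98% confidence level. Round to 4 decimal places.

0.0572

The two standard errors are √(0.7690×0.2310/409) = 0.02084 and √(0.7570×0.2430/1074) = 0.01309.
Because the samples are independent, SE_diff = √(0.02084² + 0.01309²) = 0.02461.
Using z* = 2.326 for 98%, ME = 2.326 × 0.02461 = 0.05724.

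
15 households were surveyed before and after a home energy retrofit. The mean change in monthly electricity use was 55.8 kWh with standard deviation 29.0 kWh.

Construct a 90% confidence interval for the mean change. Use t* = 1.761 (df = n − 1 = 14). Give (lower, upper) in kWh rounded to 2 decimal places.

This is a matched-pairs design, so SE = s_d/√n = 29.0/√15 = 7.4878.
Margin = 1.761 × 7.4878 = 13.1860; the interval is 55.8 ± 13.1860 = (42.61, 68.99).

(42.61, 68.99)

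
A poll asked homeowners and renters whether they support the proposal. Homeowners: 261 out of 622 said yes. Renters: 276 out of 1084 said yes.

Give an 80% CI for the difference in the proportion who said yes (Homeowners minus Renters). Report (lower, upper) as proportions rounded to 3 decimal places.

(0.134, 0.196)

Sample proportions: 261/622 = 0.4196, 276/1084 = 0.2546.
Each SE is √(p̂(1−p̂)/n): √(0.4196·0.5804/622) = 0.01979 and √(0.2546·0.7454/1084) = 0.01323.
SE(p̂₁ − p̂₂) = √(SE₁² + SE₂²) = √(0.0003916441 + 0.0001750329) = 0.02380, since the two samples are independent.
At 80% confidence z* = 1.282; margin = 1.282 × 0.02380 = 0.03051.
The difference is 0.4196 − 0.2546 = 0.1650, so the interval is 0.1650 ± 0.03051 = (0.134, 0.196).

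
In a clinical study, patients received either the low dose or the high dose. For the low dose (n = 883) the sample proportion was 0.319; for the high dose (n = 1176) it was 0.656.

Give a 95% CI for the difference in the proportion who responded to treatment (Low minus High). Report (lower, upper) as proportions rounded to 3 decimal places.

Each SE is √(p̂(1−p̂)/n): √(0.3190·0.6810/883) = 0.01569 and √(0.6560·0.3440/1176) = 0.01385.
SE(p̂₁ − p̂₂) = √(SE₁² + SE₂²) = √(0.0002461761 + 0.0001918225) = 0.02093, since the two samples are independent.
At 95% confidence z* = 1.960; margin = 1.960 × 0.02093 = 0.04102.
The difference is 0.3190 − 0.6560 = -0.3370, so the interval is -0.3370 ± 0.04102 = (-0.378, -0.296).

(-0.378, -0.296)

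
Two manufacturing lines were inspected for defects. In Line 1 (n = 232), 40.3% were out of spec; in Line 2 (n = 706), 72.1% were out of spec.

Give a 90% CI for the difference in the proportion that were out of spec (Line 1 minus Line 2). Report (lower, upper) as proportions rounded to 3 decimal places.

(-0.378, -0.258)

Each SE is √(p̂(1−p̂)/n): √(0.4030·0.5970/232) = 0.03220 and √(0.7210·0.2790/706) = 0.01688.
SE(p̂₁ − p̂₂) = √(SE₁² + SE₂²) = √(0.00103684 + 0.0002849344) = 0.03636, since the two samples are independent.
At 90% confidence z* = 1.645; margin = 1.645 × 0.03636 = 0.05981.
The difference is 0.4030 − 0.7210 = -0.3180, so the interval is -0.3180 ± 0.05981 = (-0.378, -0.258).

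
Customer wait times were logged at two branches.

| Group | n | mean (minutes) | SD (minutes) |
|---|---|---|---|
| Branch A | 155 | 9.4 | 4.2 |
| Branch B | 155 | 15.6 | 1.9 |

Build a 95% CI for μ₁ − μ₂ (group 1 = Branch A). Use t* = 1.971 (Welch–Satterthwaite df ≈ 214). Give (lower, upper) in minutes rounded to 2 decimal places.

(-6.93, -5.47)

SE₁ = s₁/√n₁ = 4.2/√155 = 0.3374; SE₂ = 1.9/√155 = 0.1526.
Independent samples, unequal variances: SE_diff = √(SE₁² + SE₂²) = √(0.11383876 + 0.02328676) = 0.3703.
t* = 1.971, so margin of error = 1.971 × 0.3703 = 0.7299.
Difference in means = 9.4 − 15.6 = -6.2000.
-6.2000 ± 0.7299 → (-6.93, -5.47).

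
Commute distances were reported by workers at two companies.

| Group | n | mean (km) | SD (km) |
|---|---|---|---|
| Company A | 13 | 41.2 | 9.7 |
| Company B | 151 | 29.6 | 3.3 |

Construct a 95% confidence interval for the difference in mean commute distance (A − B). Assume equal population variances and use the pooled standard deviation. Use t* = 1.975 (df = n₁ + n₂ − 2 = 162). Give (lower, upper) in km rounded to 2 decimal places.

(9.24, 13.96)

s_p = √[((n₁−1)s₁² + (n₂−1)s₂²)/(n₁+n₂−2)] = √[(12·9.7² + 150·3.3²)/162] = 4.1295.
SE = 4.1295·√(1/13 + 1/151) = 1.1936.
With t* = 1.975, margin = 1.975 × 1.1936 = 2.3574.
x̄₁ − x̄₂ = 41.2 − 29.6 = 11.6000; interval 11.6000 ± 2.3574 = (9.24, 13.96).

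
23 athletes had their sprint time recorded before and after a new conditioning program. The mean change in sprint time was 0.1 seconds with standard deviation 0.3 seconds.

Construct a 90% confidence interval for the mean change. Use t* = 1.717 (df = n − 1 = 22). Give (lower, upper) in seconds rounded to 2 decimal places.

(-0.01, 0.21)

Paired design: SE = s_d/√n = 0.3/√23 = 0.0626.
t* = 1.717; margin of error = 1.717 × 0.0626 = 0.1075.
0.1 ± 0.1075 → (-0.01, 0.21).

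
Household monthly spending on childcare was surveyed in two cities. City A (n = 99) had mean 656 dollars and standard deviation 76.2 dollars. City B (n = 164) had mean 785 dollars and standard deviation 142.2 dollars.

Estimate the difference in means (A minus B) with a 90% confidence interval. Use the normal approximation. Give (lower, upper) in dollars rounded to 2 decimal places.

(-151.19, -106.81)

Per-group SEs: s₁/√n₁ = 76.2/√99 = 7.6584, s₂/√n₂ = 142.2/√164 = 11.1040.
Unpooled SE of the difference: √(58.65109056 + 123.298816) = 13.4889.
Margin of error = z* · SE = 1.645 × 13.4889 = 22.1892.
x̄₁ − x̄₂ = 656 − 785 = -129.0000.
CI: -129.0000 ± 22.1892 = (-151.19, -106.81).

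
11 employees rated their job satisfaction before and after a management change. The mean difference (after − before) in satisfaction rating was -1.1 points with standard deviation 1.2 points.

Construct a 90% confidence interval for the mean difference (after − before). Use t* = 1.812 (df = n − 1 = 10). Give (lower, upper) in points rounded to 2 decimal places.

(-1.76, -0.44)

This is a matched-pairs design, so SE = s_d/√n = 1.2/√11 = 0.3618.
Margin = 1.812 × 0.3618 = 0.6556; the interval is -1.1 ± 0.6556 = (-1.76, -0.44).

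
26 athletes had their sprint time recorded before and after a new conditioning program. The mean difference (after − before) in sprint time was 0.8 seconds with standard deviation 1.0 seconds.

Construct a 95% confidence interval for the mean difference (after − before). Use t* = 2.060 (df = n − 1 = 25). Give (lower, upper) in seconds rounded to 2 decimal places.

This is a matched-pairs design, so SE = s_d/√n = 1.0/√26 = 0.1961.
Margin = 2.060 × 0.1961 = 0.4040; the interval is 0.8 ± 0.4040 = (0.40, 1.20).

(0.40, 1.20)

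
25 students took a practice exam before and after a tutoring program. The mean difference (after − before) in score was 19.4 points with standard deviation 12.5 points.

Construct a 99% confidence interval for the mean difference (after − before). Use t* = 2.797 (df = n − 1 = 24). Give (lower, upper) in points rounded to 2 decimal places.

(12.41, 26.39)

Paired design: SE = s_d/√n = 12.5/√25 = 2.5000.
t* = 2.797; margin of error = 2.797 × 2.5000 = 6.9925.
19.4 ± 6.9925 → (12.41, 26.39).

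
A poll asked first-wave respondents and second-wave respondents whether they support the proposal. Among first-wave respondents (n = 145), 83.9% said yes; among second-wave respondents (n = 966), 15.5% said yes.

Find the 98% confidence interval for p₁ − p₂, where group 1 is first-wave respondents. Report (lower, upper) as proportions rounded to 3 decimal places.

(0.608, 0.760)

SE₁ = √(p̂₁(1−p̂₁)/n₁) = √(0.8390·0.1610/145) = 0.03052; SE₂ = √(0.1550·0.8450/966) = 0.01164.
Independent samples: SE of the difference = √(SE₁² + SE₂²) = √(0.0009314704 + 0.0001354896) = 0.03266.
z* for 98% confidence is 2.326, so the margin of error is 2.326 × 0.03266 = 0.07597.
Point estimate p̂₁ − p̂₂ = 0.8390 − 0.1550 = 0.6840.
0.6840 ± 0.07597 → (0.608, 0.760).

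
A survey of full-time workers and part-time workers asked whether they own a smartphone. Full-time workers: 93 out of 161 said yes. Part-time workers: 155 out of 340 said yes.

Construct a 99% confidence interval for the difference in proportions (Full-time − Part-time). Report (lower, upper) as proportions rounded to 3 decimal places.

(0.000, 0.244)

First, p̂₁ = 93/161 = 0.5776; p̂₂ = 155/340 = 0.4559.
The two standard errors are √(0.5776×0.4224/161) = 0.03893 and √(0.4559×0.5441/340) = 0.02701.
Because the samples are independent, SE_diff = √(0.03893² + 0.02701²) = 0.04738.
Using z* = 2.576 for 99%, ME = 2.576 × 0.04738 = 0.12205.
p̂₁ − p̂₂ = 0.1217; interval 0.1217 ± 0.12205 gives (0.000, 0.244).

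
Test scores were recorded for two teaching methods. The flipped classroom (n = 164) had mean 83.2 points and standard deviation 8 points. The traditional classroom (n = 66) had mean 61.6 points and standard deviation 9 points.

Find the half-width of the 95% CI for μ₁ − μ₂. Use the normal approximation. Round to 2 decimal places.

2.49

SE₁ = s₁/√n₁ = 8/√164 = 0.6247; SE₂ = 9/√66 = 1.1078.
Independent samples, unequal variances: SE_diff = √(SE₁² + SE₂²) = √(0.39025009 + 1.22722084) = 1.2718.
z* = 1.960, so margin of error = 1.960 × 1.2718 = 2.4927.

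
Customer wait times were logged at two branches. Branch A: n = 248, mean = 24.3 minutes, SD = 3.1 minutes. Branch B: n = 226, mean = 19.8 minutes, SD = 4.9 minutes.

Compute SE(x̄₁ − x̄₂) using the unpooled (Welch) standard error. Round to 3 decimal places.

0.381

SE₁ = s₁/√n₁ = 3.1/√248 = 0.1969; SE₂ = 4.9/√226 = 0.3259.
Independent samples, unequal variances: SE_diff = √(SE₁² + SE₂²) = √(0.03876961 + 0.10621081) = 0.3808.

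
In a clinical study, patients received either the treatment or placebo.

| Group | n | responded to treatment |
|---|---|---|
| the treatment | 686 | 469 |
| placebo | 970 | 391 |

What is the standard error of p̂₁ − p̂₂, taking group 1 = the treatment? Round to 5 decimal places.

First, p̂₁ = 469/686 = 0.6837; p̂₂ = 391/970 = 0.4031.
The two standard errors are √(0.6837×0.3163/686) = 0.01775 and √(0.4031×0.5969/970) = 0.01575.
Because the samples are independent, SE_diff = √(0.01775² + 0.01575²) = 0.02373.

0.02373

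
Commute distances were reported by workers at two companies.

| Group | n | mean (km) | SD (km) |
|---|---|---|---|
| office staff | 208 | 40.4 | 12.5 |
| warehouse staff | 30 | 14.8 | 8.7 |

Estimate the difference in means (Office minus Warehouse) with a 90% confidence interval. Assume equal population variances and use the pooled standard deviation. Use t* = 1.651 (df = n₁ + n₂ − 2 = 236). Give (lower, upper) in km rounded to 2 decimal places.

(21.70, 29.50)

Pooled variance s_p² = [207·12.5² + 29·8.7²] / (208+30−2) = 146.3507, so s_p = 12.0975.
SE_diff = s_p·√(1/n₁ + 1/n₂) = 12.0975·√(1/208 + 1/30) = 2.3626.
t* = 1.651; margin = 1.651 × 2.3626 = 3.9007.
Difference = 40.4 − 14.8 = 25.6000.
25.6000 ± 3.9007 → (21.70, 29.50).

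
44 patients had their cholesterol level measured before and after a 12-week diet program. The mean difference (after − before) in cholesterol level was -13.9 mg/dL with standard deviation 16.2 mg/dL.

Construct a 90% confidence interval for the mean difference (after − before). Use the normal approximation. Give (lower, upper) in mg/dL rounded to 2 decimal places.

(-17.92, -9.88)

This is a matched-pairs design, so SE = s_d/√n = 16.2/√44 = 2.4422.
Margin = 1.645 × 2.4422 = 4.0174; the interval is -13.9 ± 4.0174 = (-17.92, -9.88).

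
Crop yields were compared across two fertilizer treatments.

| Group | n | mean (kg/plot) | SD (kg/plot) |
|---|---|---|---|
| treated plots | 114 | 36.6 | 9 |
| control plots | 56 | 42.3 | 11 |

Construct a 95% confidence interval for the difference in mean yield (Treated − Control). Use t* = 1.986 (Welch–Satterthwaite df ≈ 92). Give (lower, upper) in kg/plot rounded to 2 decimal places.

SE₁ = s₁/√n₁ = 9/√114 = 0.8429; SE₂ = 11/√56 = 1.4699.
Independent samples, unequal variances: SE_diff = √(SE₁² + SE₂²) = √(0.71048041 + 2.16060601) = 1.6944.
t* = 1.986, so margin of error = 1.986 × 1.6944 = 3.3651.
Difference in means = 36.6 − 42.3 = -5.7000.
-5.7000 ± 3.3651 → (-9.07, -2.33).

(-9.07, -2.33)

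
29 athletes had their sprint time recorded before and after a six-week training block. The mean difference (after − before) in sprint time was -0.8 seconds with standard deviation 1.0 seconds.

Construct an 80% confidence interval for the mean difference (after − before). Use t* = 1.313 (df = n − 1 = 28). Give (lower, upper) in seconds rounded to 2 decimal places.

(-1.04, -0.56)

Paired design: SE = s_d/√n = 1.0/√29 = 0.1857.
t* = 1.313; margin of error = 1.313 × 0.1857 = 0.2438.
-0.8 ± 0.2438 → (-1.04, -0.56).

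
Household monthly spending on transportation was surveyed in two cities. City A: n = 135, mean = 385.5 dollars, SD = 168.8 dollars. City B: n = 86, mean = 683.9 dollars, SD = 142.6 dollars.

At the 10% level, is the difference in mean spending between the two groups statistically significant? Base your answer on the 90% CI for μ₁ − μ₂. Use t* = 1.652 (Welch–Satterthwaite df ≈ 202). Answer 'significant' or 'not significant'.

SE₁ = s₁/√n₁ = 168.8/√135 = 14.5280; SE₂ = 142.6/√86 = 15.3770.
Independent samples, unequal variances: SE_diff = √(SE₁² + SE₂²) = √(211.062784 + 236.452129) = 21.1545.
t* = 1.652, so margin of error = 1.652 × 21.1545 = 34.9472.
Difference in means = 385.5 − 683.9 = -298.4000.
-298.4000 ± 34.9472 → (-333.3472, -263.4528).
The interval (-333.3472, -263.4528) does not contain 0, so the difference is significant.

significant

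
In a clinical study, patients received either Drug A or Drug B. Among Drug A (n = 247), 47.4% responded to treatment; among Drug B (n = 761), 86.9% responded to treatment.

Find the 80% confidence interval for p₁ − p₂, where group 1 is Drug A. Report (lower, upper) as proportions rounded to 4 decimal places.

(-0.4386, -0.3514)

The two standard errors are √(0.4740×0.5260/247) = 0.03177 and √(0.8690×0.1310/761) = 0.01223.
Because the samples are independent, SE_diff = √(0.03177² + 0.01223²) = 0.03404.
Using z* = 1.282 for 80%, ME = 1.282 × 0.03404 = 0.04364.
p̂₁ − p̂₂ = -0.3950; interval -0.3950 ± 0.04364 gives (-0.4386, -0.3514).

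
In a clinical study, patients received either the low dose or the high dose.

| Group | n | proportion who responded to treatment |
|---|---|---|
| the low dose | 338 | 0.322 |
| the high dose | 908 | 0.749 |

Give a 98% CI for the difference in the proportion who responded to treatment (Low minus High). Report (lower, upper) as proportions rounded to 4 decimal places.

(-0.4949, -0.3591)

The two standard errors are √(0.3220×0.6780/338) = 0.02541 and √(0.7490×0.2510/908) = 0.01439.
Because the samples are independent, SE_diff = √(0.02541² + 0.01439²) = 0.02920.
Using z* = 2.326 for 98%, ME = 2.326 × 0.02920 = 0.06792.
p̂₁ − p̂₂ = -0.4270; interval -0.4270 ± 0.06792 gives (-0.4949, -0.3591).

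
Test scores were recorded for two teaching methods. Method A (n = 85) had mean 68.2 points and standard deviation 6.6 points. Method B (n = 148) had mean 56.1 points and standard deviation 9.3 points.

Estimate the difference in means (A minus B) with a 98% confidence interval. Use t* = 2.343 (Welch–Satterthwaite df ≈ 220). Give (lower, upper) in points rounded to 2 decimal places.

SE₁ = s₁/√n₁ = 6.6/√85 = 0.7159; SE₂ = 9.3/√148 = 0.7645.
Independent samples, unequal variances: SE_diff = √(SE₁² + SE₂²) = √(0.51251281 + 0.58446025) = 1.0474.
t* = 2.343, so margin of error = 2.343 × 1.0474 = 2.4541.
Difference in means = 68.2 − 56.1 = 12.1000.
12.1000 ± 2.4541 → (9.65, 14.55).

(9.65, 14.55)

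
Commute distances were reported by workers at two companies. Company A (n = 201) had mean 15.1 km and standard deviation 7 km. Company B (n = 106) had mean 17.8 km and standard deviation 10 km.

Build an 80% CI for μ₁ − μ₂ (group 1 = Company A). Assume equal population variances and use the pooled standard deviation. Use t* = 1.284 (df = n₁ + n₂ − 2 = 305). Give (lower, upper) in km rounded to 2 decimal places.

s_p = √[((n₁−1)s₁² + (n₂−1)s₂²)/(n₁+n₂−2)] = √[(200·7² + 105·10²)/305] = 8.1583.
SE = 8.1583·√(1/201 + 1/106) = 0.9793.
With t* = 1.284, margin = 1.284 × 0.9793 = 1.2574.
x̄₁ − x̄₂ = 15.1 − 17.8 = -2.7000; interval -2.7000 ± 1.2574 = (-3.96, -1.44).

(-3.96, -1.44)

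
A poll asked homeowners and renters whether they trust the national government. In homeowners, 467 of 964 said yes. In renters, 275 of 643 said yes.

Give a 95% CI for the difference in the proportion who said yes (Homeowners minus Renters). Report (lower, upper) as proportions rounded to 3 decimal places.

(0.007, 0.106)

p̂₁ = 467/964 = 0.4844 and p̂₂ = 275/643 = 0.4277.
SE₁ = √(p̂₁(1−p̂₁)/n₁) = √(0.4844·0.5156/964) = 0.01610; SE₂ = √(0.4277·0.5723/643) = 0.01951.
Independent samples: SE of the difference = √(SE₁² + SE₂²) = √(0.00025921 + 0.0003806401) = 0.02530.
z* for 95% confidence is 1.960, so the margin of error is 1.960 × 0.02530 = 0.04959.
Point estimate p̂₁ − p̂₂ = 0.4844 − 0.4277 = 0.0567.
0.0567 ± 0.04959 → (0.007, 0.106).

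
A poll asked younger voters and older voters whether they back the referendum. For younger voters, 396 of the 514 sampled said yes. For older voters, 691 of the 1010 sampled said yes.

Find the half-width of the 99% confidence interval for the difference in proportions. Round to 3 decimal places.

0.061

First, p̂₁ = 396/514 = 0.7704; p̂₂ = 691/1010 = 0.6842.
The two standard errors are √(0.7704×0.2296/514) = 0.01855 and √(0.6842×0.3158/1010) = 0.01463.
Because the samples are independent, SE_diff = √(0.01855² + 0.01463²) = 0.02362.
Using z* = 2.576 for 99%, ME = 2.576 × 0.02362 = 0.06085.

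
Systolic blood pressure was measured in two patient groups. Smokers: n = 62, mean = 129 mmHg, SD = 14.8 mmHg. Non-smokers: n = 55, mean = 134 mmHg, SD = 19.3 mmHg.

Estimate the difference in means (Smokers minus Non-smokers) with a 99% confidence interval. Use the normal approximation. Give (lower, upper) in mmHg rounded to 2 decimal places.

(-13.27, 3.27)

Per-group SEs: s₁/√n₁ = 14.8/√62 = 1.8796, s₂/√n₂ = 19.3/√55 = 2.6024.
Unpooled SE of the difference: √(3.53289616 + 6.77248576) = 3.2102.
Margin of error = z* · SE = 2.576 × 3.2102 = 8.2695.
x̄₁ − x̄₂ = 129 − 134 = -5.0000.
CI: -5.0000 ± 8.2695 = (-13.27, 3.27).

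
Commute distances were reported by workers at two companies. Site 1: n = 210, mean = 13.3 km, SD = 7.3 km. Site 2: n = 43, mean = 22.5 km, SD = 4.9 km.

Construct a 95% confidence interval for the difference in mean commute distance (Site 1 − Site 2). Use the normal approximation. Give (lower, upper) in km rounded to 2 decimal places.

(-10.97, -7.43)

Per-group SEs: s₁/√n₁ = 7.3/√210 = 0.5037, s₂/√n₂ = 4.9/√43 = 0.7472.
Unpooled SE of the difference: √(0.25371369 + 0.55830784) = 0.9011.
Margin of error = z* · SE = 1.960 × 0.9011 = 1.7662.
x̄₁ − x̄₂ = 13.3 − 22.5 = -9.2000.
CI: -9.2000 ± 1.7662 = (-10.97, -7.43).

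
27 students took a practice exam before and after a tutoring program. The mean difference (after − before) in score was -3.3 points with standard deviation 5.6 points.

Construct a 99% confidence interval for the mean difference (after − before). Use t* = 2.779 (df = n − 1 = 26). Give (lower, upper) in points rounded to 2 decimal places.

(-6.29, -0.31)

This is a matched-pairs design, so SE = s_d/√n = 5.6/√27 = 1.0777.
Margin = 2.779 × 1.0777 = 2.9949; the interval is -3.3 ± 2.9949 = (-6.29, -0.31).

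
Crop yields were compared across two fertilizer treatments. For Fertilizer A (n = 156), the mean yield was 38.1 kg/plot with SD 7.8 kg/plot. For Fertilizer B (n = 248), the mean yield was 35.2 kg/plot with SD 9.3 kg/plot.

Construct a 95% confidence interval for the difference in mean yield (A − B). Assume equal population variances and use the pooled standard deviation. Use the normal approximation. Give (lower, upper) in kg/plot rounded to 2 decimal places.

(1.15, 4.65)

s_p = √[((n₁−1)s₁² + (n₂−1)s₂²)/(n₁+n₂−2)] = √[(155·7.8² + 247·9.3²)/402] = 8.7521.
SE = 8.7521·√(1/156 + 1/248) = 0.8944.
With z* = 1.960, margin = 1.960 × 0.8944 = 1.7530.
x̄₁ − x̄₂ = 38.1 − 35.2 = 2.9000; interval 2.9000 ± 1.7530 = (1.15, 4.65).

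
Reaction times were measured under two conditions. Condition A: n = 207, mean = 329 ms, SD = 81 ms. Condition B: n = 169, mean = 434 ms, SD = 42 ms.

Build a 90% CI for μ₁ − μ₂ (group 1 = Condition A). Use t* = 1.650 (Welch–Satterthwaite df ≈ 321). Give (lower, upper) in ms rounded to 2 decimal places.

(-115.71, -94.29)

SE₁ = s₁/√n₁ = 81/√207 = 5.6299; SE₂ = 42/√169 = 3.2308.
Independent samples, unequal variances: SE_diff = √(SE₁² + SE₂²) = √(31.69577401 + 10.43806864) = 6.4911.
t* = 1.650, so margin of error = 1.650 × 6.4911 = 10.7103.
Difference in means = 329 − 434 = -105.0000.
-105.0000 ± 10.7103 → (-115.71, -94.29).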